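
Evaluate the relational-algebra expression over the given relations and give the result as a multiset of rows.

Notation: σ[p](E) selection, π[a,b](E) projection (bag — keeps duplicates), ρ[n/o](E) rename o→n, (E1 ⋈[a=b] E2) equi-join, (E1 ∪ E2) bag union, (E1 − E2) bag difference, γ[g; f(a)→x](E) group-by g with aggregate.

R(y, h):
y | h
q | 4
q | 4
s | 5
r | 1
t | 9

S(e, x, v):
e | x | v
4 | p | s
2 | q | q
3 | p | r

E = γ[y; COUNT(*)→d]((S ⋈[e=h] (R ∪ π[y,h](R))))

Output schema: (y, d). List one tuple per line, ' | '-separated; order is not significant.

Stepwise |·|:
  S → 3
  R → 5
  R → 5
  π[y,h](R) → 5
  (R ∪ π[y,h](R)) → 10
  (S ⋈[e=h] (R ∪ π[y,h](R))) → 4
  γ[y; COUNT(*)→d]((S ⋈[e=h] (R ∪ π[y,h](R)))) → 1

== RESULT ==
y | d
q | 4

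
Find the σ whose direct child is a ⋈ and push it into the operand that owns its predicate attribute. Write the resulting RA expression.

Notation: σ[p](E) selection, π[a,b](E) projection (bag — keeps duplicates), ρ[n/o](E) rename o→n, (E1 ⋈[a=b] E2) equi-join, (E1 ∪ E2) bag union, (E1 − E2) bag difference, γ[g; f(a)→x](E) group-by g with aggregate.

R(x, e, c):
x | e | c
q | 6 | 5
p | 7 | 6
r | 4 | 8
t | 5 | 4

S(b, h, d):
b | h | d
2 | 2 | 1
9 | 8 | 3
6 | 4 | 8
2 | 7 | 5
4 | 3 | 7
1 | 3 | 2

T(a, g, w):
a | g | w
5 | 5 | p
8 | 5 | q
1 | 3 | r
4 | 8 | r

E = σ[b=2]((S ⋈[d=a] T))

σ filters on b, owned by the left side.
E' = (σ[b=2](S) ⋈[d=a] T)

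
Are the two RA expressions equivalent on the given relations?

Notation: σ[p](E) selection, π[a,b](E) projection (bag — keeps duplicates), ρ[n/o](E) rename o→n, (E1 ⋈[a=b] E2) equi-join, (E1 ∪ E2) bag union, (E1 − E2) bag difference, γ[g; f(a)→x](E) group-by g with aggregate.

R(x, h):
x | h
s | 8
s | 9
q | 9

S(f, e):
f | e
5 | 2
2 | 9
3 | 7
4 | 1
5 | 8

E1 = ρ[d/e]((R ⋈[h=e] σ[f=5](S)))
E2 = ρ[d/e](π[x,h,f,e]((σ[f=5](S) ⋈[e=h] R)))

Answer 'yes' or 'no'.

E1 stepwise |·|:
  R → 3
  S → 5
  σ[f=5](S) → 2
  (R ⋈[h=e] σ[f=5](S)) → 1
  ρ[d/e]((R ⋈[h=e] σ[f=5](S))) → 1
E2 stepwise |·|:
  S → 5
  σ[f=5](S) → 2
  R → 3
  (σ[f=5](S) ⋈[e=h] R) → 1
  π[x,h,f,e]((σ[f=5](S) ⋈[e=h] R)) → 1
  ρ[d/e](π[x,h,f,e]((σ[f=5](S) ⋈[e=h] R))) → 1

E1 and E2 produce the same multiset:
x | h | f | d
s | 8 | 5 | 8

yes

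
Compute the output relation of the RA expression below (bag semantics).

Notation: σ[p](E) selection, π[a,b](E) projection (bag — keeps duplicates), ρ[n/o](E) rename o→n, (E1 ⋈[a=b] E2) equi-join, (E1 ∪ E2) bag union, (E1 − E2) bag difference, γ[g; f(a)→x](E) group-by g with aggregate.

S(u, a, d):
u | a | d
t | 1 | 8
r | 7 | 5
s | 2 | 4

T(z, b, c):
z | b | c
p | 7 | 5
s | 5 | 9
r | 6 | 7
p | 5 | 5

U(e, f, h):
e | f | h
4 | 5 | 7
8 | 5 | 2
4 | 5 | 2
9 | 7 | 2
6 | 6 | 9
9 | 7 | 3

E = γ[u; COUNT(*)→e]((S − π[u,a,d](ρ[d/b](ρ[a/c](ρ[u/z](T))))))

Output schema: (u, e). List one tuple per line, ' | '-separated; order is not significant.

Row counts bottom-up:
  S → 3
  T → 4
  ρ[u/z](T) → 4
  ρ[a/c](ρ[u/z](T)) → 4
  ρ[d/b](ρ[a/c](ρ[u/z](T))) → 4
  π[u,a,d](ρ[d/b](ρ[a/c](ρ[u/z](T)))) → 4
  (S − π[u,a,d](ρ[d/b](ρ[a/c](ρ[u/z](T))))) → 3
  γ[u; COUNT(*)→e]((S − π[u,a,d](ρ[d/b](ρ[a/c](ρ[u/z](T)))))) → 3

== RESULT ==
u | e
r | 1
s | 1
t | 1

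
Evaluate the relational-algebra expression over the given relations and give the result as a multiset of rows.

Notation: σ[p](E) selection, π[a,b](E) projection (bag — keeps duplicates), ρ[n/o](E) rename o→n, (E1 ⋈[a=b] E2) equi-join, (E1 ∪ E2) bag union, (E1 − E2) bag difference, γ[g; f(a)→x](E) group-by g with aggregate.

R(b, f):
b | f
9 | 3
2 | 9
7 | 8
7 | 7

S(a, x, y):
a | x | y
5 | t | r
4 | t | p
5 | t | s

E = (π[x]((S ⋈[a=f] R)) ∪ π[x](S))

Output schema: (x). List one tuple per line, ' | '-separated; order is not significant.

Per-node cardinality:
  S → 3
  R → 4
  (S ⋈[a=f] R) → 0
  π[x]((S ⋈[a=f] R)) → 0
  S → 3
  π[x](S) → 3
  (π[x]((S ⋈[a=f] R)) ∪ π[x](S)) → 3

== RESULT ==
x
t
t
t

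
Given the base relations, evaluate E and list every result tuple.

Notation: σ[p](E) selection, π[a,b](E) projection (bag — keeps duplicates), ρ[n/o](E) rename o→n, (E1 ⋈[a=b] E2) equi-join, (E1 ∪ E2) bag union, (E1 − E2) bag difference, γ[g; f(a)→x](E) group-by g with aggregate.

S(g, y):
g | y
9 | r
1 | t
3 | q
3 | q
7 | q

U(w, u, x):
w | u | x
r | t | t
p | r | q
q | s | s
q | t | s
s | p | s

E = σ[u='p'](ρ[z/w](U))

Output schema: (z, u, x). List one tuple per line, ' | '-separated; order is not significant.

Stepwise |·|:
  U → 5
  ρ[z/w](U) → 5
  σ[u='p'](ρ[z/w](U)) → 1

== RESULT ==
z | u | x
s | p | s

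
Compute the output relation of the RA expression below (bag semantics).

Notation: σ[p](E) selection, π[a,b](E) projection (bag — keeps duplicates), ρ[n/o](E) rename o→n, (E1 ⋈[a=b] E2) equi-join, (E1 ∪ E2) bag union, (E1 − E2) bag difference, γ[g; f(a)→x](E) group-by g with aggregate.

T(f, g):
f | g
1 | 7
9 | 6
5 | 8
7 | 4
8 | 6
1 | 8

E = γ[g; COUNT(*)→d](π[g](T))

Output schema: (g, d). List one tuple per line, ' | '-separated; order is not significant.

Row counts bottom-up:
  T → 6
  π[g](T) → 6
  γ[g; COUNT(*)→d](π[g](T)) → 4

== RESULT ==
g | d
4 | 1
6 | 2
7 | 1
8 | 2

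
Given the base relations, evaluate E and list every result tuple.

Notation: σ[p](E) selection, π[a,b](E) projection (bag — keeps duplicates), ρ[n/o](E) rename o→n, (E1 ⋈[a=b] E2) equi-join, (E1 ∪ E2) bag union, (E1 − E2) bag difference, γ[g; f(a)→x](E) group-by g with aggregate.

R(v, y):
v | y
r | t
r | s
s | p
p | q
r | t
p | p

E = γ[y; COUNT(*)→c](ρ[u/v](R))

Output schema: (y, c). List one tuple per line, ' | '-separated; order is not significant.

Subexpression sizes:
  R → 6
  ρ[u/v](R) → 6
  γ[y; COUNT(*)→c](ρ[u/v](R)) → 4

== RESULT ==
y | c
p | 2
q | 1
s | 1
t | 2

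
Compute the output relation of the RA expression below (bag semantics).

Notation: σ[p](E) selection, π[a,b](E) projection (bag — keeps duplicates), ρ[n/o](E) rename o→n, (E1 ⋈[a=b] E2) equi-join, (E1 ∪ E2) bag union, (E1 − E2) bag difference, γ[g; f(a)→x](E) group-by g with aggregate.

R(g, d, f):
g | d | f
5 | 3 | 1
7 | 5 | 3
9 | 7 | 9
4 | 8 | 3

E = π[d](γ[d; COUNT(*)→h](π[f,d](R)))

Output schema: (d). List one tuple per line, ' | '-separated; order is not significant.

Per-node cardinality:
  R → 4
  π[f,d](R) → 4
  γ[d; COUNT(*)→h](π[f,d](R)) → 4
  π[d](γ[d; COUNT(*)→h](π[f,d](R))) → 4

== RESULT ==
d
3
5
7
8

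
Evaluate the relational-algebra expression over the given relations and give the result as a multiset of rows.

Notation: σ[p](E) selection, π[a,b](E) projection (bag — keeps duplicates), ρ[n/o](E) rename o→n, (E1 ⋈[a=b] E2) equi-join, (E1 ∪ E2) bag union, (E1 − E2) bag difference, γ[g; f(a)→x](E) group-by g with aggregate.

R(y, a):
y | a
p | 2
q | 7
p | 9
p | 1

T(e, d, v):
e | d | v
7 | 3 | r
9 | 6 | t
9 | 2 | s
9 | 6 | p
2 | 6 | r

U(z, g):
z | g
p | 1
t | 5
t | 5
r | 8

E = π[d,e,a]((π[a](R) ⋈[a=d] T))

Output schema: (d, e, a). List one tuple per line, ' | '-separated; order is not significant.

Per-node cardinality:
  R → 4
  π[a](R) → 4
  T → 5
  (π[a](R) ⋈[a=d] T) → 1
  π[d,e,a]((π[a](R) ⋈[a=d] T)) → 1

== RESULT ==
d | e | a
2 | 9 | 2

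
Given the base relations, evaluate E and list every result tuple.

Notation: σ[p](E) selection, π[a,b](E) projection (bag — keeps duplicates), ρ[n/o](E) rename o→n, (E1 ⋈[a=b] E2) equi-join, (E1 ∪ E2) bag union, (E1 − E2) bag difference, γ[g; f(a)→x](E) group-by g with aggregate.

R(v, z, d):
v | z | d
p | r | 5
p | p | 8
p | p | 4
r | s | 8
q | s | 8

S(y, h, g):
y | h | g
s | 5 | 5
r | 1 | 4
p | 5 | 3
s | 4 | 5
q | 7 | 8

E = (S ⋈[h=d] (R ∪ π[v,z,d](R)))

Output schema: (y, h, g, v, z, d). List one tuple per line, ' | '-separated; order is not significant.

Row counts bottom-up:
  S → 5
  R → 5
  R → 5
  π[v,z,d](R) → 5
  (R ∪ π[v,z,d](R)) → 10
  (S ⋈[h=d] (R ∪ π[v,z,d](R))) → 6

== RESULT ==
y | h | g | v | z | d
p | 5 | 3 | p | r | 5
p | 5 | 3 | p | r | 5
s | 4 | 5 | p | p | 4
s | 4 | 5 | p | p | 4
s | 5 | 5 | p | r | 5
s | 5 | 5 | p | r | 5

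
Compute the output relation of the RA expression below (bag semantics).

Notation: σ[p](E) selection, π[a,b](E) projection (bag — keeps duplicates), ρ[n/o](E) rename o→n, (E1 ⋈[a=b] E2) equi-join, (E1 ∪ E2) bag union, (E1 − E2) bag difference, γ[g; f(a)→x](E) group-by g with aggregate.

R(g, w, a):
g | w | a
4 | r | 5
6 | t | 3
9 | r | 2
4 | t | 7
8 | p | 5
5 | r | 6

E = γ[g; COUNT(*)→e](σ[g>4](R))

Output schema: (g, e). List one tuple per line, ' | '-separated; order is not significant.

Row counts bottom-up:
  R → 6
  σ[g>4](R) → 4
  γ[g; COUNT(*)→e](σ[g>4](R)) → 4

== RESULT ==
g | e
5 | 1
6 | 1
8 | 1
9 | 1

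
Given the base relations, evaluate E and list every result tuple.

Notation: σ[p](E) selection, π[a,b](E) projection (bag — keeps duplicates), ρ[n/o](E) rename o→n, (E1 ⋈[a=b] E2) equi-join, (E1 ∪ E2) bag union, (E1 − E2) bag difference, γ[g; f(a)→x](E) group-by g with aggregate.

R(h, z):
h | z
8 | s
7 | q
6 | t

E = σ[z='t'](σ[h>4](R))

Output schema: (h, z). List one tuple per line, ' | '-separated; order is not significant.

Subexpression sizes:
  R → 3
  σ[h>4](R) → 3
  σ[z='t'](σ[h>4](R)) → 1

== RESULT ==
h | z
6 | t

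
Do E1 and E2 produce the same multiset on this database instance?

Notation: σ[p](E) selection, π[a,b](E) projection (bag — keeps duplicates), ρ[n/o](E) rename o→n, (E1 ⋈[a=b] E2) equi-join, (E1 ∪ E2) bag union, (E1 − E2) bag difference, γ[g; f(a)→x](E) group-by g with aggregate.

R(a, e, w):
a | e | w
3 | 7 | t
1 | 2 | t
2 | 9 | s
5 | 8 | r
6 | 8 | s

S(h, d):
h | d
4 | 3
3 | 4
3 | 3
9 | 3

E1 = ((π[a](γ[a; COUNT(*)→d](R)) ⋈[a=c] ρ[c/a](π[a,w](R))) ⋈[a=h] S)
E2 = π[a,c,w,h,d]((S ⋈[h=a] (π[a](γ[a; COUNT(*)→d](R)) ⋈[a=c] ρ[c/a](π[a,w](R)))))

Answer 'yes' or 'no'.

E1 stepwise |·|:
  R → 5
  γ[a; COUNT(*)→d](R) → 5
  π[a](γ[a; COUNT(*)→d](R)) → 5
  R → 5
  π[a,w](R) → 5
  ρ[c/a](π[a,w](R)) → 5
  (π[a](γ[a; COUNT(*)→d](R)) ⋈[a=c] ρ[c/a](π[a,w](R))) → 5
  S → 4
  ((π[a](γ[a; COUNT(*)→d](R)) ⋈[a=c] ρ[c/a](π[a,w](R))) ⋈[a=h] S) → 2
E2 stepwise |·|:
  S → 4
  R → 5
  γ[a; COUNT(*)→d](R) → 5
  π[a](γ[a; COUNT(*)→d](R)) → 5
  R → 5
  π[a,w](R) → 5
  ρ[c/a](π[a,w](R)) → 5
  (π[a](γ[a; COUNT(*)→d](R)) ⋈[a=c] ρ[c/a](π[a,w](R))) → 5
  (S ⋈[h=a] (π[a](γ[a; COUNT(*)→d](R)) ⋈[a=c] ρ[c/a](π[a,w](R)))) → 2
  π[a,c,w,h,d]((S ⋈[h=a] (π[a](γ[a; COUNT(*)→d](R)) ⋈[a=c] ρ[c/a](π[a,w](R))))) → 2

E1 and E2 produce the same multiset:
a | c | w | h | d
3 | 3 | t | 3 | 3
3 | 3 | t | 3 | 4

yes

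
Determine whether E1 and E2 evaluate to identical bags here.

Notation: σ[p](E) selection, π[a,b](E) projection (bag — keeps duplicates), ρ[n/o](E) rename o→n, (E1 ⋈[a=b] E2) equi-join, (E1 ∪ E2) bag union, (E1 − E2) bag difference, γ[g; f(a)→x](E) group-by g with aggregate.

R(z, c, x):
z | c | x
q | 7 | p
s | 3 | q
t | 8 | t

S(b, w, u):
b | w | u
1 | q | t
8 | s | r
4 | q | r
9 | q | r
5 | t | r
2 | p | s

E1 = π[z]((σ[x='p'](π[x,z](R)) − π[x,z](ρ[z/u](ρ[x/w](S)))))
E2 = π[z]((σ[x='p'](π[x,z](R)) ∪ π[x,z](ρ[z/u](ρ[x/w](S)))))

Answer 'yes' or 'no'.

E1 stepwise |·|:
  R → 3
  π[x,z](R) → 3
  σ[x='p'](π[x,z](R)) → 1
  S → 6
  ρ[x/w](S) → 6
  ρ[z/u](ρ[x/w](S)) → 6
  π[x,z](ρ[z/u](ρ[x/w](S))) → 6
  (σ[x='p'](π[x,z](R)) − π[x,z](ρ[z/u](ρ[x/w](S)))) → 1
  π[z]((σ[x='p'](π[x,z](R)) − π[x,z](ρ[z/u](ρ[x/w](S))))) → 1
E2 stepwise |·|:
  R → 3
  π[x,z](R) → 3
  σ[x='p'](π[x,z](R)) → 1
  S → 6
  ρ[x/w](S) → 6
  ρ[z/u](ρ[x/w](S)) → 6
  π[x,z](ρ[z/u](ρ[x/w](S))) → 6
  (σ[x='p'](π[x,z](R)) ∪ π[x,z](ρ[z/u](ρ[x/w](S)))) → 7
  π[z]((σ[x='p'](π[x,z](R)) ∪ π[x,z](ρ[z/u](ρ[x/w](S))))) → 7

E1 result:
z
q
E2 result:
z
q
r
r
r
r
s
t
Witness: ('t',) appears 0× in E1 but 1× in E2.

no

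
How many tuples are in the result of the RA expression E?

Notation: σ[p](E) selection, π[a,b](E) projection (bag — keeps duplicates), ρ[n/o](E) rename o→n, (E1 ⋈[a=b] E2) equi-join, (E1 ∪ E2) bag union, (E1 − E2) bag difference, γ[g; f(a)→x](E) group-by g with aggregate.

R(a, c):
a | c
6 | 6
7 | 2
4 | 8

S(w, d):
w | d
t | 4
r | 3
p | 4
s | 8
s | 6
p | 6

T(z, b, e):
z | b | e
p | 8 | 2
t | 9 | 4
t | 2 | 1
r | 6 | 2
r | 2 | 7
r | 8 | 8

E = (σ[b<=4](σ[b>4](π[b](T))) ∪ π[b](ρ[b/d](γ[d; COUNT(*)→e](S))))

Row counts bottom-up:
  T → 6
  π[b](T) → 6
  σ[b>4](π[b](T)) → 4
  σ[b<=4](σ[b>4](π[b](T))) → 0
  S → 6
  γ[d; COUNT(*)→e](S) → 4
  ρ[b/d](γ[d; COUNT(*)→e](S)) → 4
  π[b](ρ[b/d](γ[d; COUNT(*)→e](S))) → 4
  (σ[b<=4](σ[b>4](π[b](T))) ∪ π[b](ρ[b/d](γ[d; COUNT(*)→e](S)))) → 4

|E| = 4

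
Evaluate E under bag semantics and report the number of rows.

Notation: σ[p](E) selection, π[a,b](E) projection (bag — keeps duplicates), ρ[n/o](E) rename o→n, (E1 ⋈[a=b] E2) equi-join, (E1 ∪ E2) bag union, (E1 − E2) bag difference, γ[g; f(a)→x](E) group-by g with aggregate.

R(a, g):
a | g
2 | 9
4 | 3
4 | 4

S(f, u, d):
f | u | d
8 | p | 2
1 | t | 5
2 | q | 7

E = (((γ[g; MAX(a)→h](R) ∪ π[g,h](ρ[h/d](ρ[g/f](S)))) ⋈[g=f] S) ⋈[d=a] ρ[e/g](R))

Subexpression sizes:
  R → 3
  γ[g; MAX(a)→h](R) → 3
  S → 3
  ρ[g/f](S) → 3
  ρ[h/d](ρ[g/f](S)) → 3
  π[g,h](ρ[h/d](ρ[g/f](S))) → 3
  (γ[g; MAX(a)→h](R) ∪ π[g,h](ρ[h/d](ρ[g/f](S)))) → 6
  S → 3
  ((γ[g; MAX(a)→h](R) ∪ π[g,h](ρ[h/d](ρ[g/f](S)))) ⋈[g=f] S) → 3
  R → 3
  ρ[e/g](R) → 3
  (((γ[g; MAX(a)→h](R) ∪ π[g,h](ρ[h/d](ρ[g/f](S)))) ⋈[g=f] S) ⋈[d=a] ρ[e/g](R)) → 1

|E| = 1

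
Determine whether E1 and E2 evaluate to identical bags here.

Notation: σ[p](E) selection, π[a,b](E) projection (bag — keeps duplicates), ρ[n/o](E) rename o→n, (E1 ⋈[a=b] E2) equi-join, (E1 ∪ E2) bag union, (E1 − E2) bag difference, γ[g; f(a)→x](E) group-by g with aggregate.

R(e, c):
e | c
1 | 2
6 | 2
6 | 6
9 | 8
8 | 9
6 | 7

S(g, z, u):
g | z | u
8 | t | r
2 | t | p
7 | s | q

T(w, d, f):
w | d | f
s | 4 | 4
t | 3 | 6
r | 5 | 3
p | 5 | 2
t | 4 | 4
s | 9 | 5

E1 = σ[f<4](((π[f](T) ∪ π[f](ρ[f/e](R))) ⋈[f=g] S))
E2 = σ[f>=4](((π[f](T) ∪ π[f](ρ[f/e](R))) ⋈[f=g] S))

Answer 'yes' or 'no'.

E1 row counts bottom-up:
  T → 6
  π[f](T) → 6
  R → 6
  ρ[f/e](R) → 6
  π[f](ρ[f/e](R)) → 6
  (π[f](T) ∪ π[f](ρ[f/e](R))) → 12
  S → 3
  ((π[f](T) ∪ π[f](ρ[f/e](R))) ⋈[f=g] S) → 2
  σ[f<4](((π[f](T) ∪ π[f](ρ[f/e](R))) ⋈[f=g] S)) → 1
E2 row counts bottom-up:
  T → 6
  π[f](T) → 6
  R → 6
  ρ[f/e](R) → 6
  π[f](ρ[f/e](R)) → 6
  (π[f](T) ∪ π[f](ρ[f/e](R))) → 12
  S → 3
  ((π[f](T) ∪ π[f](ρ[f/e](R))) ⋈[f=g] S) → 2
  σ[f>=4](((π[f](T) ∪ π[f](ρ[f/e](R))) ⋈[f=g] S)) → 1

E1 result:
f | g | z | u
2 | 2 | t | p
E2 result:
f | g | z | u
8 | 8 | t | r
Witness: (2, 2, 't', 'p') appears 1× in E1 but 0× in E2.

no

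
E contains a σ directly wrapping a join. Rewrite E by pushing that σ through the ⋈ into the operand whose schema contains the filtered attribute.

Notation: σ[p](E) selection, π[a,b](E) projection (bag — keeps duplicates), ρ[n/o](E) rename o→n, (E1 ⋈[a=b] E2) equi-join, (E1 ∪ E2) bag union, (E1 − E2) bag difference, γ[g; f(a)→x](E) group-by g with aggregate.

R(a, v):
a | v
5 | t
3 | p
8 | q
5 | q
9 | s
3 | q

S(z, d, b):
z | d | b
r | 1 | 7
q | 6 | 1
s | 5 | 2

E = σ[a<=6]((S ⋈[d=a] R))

σ filters on a, owned by the right side.
E' = (S ⋈[d=a] σ[a<=6](R))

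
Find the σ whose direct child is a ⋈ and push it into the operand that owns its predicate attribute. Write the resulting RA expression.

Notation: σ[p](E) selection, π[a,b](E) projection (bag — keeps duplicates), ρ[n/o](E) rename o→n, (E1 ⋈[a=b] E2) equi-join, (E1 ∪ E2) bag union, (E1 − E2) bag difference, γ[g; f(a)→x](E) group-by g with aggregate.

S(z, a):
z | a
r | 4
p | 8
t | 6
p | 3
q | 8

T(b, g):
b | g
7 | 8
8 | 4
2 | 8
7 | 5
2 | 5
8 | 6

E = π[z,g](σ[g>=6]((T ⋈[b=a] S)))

σ filters on g, owned by the left side.
E' = π[z,g]((σ[g>=6](T) ⋈[b=a] S))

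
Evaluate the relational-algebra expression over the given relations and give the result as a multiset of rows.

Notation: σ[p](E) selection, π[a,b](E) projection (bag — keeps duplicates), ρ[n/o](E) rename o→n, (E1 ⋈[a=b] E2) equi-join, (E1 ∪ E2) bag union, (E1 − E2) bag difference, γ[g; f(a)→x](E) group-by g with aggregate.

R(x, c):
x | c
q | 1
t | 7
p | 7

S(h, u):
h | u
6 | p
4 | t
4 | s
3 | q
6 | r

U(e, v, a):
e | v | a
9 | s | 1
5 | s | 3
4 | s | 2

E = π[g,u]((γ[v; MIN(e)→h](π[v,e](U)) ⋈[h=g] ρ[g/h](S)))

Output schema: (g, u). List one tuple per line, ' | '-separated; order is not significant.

Subexpression sizes:
  U → 3
  π[v,e](U) → 3
  γ[v; MIN(e)→h](π[v,e](U)) → 1
  S → 5
  ρ[g/h](S) → 5
  (γ[v; MIN(e)→h](π[v,e](U)) ⋈[h=g] ρ[g/h](S)) → 2
  π[g,u]((γ[v; MIN(e)→h](π[v,e](U)) ⋈[h=g] ρ[g/h](S))) → 2

== RESULT ==
g | u
4 | s
4 | t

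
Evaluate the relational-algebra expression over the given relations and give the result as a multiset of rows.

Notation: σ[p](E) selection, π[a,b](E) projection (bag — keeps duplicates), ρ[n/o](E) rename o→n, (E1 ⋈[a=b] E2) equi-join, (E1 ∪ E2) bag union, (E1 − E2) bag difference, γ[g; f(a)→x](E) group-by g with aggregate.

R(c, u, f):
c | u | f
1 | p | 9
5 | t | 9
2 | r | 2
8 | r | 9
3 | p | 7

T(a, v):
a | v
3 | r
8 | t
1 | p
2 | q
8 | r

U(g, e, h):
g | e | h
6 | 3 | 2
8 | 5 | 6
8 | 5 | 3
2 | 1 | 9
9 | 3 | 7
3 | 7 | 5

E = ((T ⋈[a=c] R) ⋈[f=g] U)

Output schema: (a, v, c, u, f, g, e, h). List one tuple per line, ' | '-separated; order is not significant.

Stepwise |·|:
  T → 5
  R → 5
  (T ⋈[a=c] R) → 5
  U → 6
  ((T ⋈[a=c] R) ⋈[f=g] U) → 4

== RESULT ==
a | v | c | u | f | g | e | h
1 | p | 1 | p | 9 | 9 | 3 | 7
2 | q | 2 | r | 2 | 2 | 1 | 9
8 | r | 8 | r | 9 | 9 | 3 | 7
8 | t | 8 | r | 9 | 9 | 3 | 7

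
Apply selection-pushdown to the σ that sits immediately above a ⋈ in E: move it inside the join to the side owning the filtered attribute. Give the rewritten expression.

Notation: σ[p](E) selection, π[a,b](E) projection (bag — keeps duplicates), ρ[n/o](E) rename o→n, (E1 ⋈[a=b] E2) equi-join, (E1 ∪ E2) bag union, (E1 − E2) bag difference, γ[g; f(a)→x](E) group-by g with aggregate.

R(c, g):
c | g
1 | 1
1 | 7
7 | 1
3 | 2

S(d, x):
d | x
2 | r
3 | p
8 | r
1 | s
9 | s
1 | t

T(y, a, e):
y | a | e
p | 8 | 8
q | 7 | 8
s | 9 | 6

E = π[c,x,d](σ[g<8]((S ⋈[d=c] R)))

σ filters on g, owned by the right side.
E' = π[c,x,d]((S ⋈[d=c] σ[g<8](R)))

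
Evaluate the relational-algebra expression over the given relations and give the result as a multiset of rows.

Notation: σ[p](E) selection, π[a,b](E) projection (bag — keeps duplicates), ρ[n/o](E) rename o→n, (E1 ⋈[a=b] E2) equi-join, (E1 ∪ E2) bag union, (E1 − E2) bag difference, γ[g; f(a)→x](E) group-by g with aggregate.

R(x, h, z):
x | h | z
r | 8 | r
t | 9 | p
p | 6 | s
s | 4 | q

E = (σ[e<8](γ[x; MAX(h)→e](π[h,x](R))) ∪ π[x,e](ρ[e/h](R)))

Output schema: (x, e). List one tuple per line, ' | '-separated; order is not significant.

Stepwise |·|:
  R → 4
  π[h,x](R) → 4
  γ[x; MAX(h)→e](π[h,x](R)) → 4
  σ[e<8](γ[x; MAX(h)→e](π[h,x](R))) → 2
  R → 4
  ρ[e/h](R) → 4
  π[x,e](ρ[e/h](R)) → 4
  (σ[e<8](γ[x; MAX(h)→e](π[h,x](R))) ∪ π[x,e](ρ[e/h](R))) → 6

== RESULT ==
x | e
p | 6
p | 6
r | 8
s | 4
s | 4
t | 9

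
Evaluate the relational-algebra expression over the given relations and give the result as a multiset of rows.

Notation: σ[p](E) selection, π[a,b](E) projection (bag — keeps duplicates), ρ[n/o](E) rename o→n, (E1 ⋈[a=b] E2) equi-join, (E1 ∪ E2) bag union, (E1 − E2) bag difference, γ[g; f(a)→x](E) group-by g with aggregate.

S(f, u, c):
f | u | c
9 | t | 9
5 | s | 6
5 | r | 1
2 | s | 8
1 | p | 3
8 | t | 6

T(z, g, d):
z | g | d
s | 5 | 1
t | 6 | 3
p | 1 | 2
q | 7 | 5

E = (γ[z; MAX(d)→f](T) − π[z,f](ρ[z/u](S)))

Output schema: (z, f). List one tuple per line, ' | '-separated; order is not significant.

Row counts bottom-up:
  T → 4
  γ[z; MAX(d)→f](T) → 4
  S → 6
  ρ[z/u](S) → 6
  π[z,f](ρ[z/u](S)) → 6
  (γ[z; MAX(d)→f](T) − π[z,f](ρ[z/u](S))) → 4

== RESULT ==
z | f
p | 2
q | 5
s | 1
t | 3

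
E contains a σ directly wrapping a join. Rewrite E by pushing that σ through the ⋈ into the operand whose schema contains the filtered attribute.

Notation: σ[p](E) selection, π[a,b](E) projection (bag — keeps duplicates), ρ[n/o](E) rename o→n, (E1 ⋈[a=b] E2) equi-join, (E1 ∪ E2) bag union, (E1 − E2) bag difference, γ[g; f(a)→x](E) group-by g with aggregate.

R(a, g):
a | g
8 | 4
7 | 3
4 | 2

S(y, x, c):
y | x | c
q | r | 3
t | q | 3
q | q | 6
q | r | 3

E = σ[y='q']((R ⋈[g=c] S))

σ filters on y, owned by the right side.
E' = (R ⋈[g=c] σ[y='q'](S))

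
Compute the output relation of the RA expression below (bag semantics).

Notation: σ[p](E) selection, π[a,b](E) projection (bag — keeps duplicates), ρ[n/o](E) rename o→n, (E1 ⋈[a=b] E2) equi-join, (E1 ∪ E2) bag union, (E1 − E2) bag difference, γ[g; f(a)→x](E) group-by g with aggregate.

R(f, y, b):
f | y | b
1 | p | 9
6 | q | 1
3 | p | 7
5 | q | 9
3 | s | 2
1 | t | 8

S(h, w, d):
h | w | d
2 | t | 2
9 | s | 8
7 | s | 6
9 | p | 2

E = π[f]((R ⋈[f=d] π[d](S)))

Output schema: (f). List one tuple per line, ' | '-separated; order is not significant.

Row counts bottom-up:
  R → 6
  S → 4
  π[d](S) → 4
  (R ⋈[f=d] π[d](S)) → 1
  π[f]((R ⋈[f=d] π[d](S))) → 1

== RESULT ==
f
6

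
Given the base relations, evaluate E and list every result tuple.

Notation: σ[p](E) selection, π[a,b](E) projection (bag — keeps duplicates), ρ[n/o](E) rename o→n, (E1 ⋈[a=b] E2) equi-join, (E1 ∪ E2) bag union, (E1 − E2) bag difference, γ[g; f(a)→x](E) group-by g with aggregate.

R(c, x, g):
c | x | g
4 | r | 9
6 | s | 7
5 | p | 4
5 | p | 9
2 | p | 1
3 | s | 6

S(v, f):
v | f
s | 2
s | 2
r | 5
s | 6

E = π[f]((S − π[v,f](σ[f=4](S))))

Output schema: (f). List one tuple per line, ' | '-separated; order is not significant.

Stepwise |·|:
  S → 4
  S → 4
  σ[f=4](S) → 0
  π[v,f](σ[f=4](S)) → 0
  (S − π[v,f](σ[f=4](S))) → 4
  π[f]((S − π[v,f](σ[f=4](S)))) → 4

== RESULT ==
f
2
2
5
6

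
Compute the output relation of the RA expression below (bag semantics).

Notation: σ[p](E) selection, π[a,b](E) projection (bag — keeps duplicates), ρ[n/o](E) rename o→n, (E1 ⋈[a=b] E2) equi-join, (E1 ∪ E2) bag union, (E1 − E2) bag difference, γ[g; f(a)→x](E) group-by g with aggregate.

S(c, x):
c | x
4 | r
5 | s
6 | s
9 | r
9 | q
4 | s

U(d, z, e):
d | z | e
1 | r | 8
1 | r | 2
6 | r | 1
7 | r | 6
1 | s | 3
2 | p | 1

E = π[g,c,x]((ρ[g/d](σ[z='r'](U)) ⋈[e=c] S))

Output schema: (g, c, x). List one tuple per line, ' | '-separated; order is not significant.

Stepwise |·|:
  U → 6
  σ[z='r'](U) → 4
  ρ[g/d](σ[z='r'](U)) → 4
  S → 6
  (ρ[g/d](σ[z='r'](U)) ⋈[e=c] S) → 1
  π[g,c,x]((ρ[g/d](σ[z='r'](U)) ⋈[e=c] S)) → 1

== RESULT ==
g | c | x
7 | 6 | s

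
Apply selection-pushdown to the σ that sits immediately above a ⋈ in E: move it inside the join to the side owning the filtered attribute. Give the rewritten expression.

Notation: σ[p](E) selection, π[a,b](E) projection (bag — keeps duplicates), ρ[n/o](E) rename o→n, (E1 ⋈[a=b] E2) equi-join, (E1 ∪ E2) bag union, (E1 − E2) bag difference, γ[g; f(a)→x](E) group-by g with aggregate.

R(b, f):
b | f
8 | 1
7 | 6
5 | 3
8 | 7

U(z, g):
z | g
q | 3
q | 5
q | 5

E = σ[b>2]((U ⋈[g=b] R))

σ filters on b, owned by the right side.
E' = (U ⋈[g=b] σ[b>2](R))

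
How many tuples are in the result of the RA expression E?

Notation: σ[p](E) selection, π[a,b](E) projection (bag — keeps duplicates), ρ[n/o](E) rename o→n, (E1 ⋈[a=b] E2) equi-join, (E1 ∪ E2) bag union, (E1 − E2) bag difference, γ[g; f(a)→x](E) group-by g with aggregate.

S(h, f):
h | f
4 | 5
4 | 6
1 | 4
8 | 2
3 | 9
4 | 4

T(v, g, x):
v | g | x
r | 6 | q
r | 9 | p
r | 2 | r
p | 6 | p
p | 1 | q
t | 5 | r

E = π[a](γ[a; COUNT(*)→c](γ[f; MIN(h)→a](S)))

Per-node cardinality:
  S → 6
  γ[f; MIN(h)→a](S) → 5
  γ[a; COUNT(*)→c](γ[f; MIN(h)→a](S)) → 4
  π[a](γ[a; COUNT(*)→c](γ[f; MIN(h)→a](S))) → 4

|E| = 4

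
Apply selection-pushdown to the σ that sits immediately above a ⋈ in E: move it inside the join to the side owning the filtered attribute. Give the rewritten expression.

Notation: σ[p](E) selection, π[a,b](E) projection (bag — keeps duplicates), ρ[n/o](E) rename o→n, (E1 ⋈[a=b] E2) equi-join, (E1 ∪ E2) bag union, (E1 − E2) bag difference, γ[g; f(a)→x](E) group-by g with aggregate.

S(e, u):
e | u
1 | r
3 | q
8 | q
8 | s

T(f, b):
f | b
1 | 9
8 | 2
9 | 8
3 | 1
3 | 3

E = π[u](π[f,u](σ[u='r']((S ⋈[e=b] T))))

σ filters on u, owned by the left side.
E' = π[u](π[f,u]((σ[u='r'](S) ⋈[e=b] T)))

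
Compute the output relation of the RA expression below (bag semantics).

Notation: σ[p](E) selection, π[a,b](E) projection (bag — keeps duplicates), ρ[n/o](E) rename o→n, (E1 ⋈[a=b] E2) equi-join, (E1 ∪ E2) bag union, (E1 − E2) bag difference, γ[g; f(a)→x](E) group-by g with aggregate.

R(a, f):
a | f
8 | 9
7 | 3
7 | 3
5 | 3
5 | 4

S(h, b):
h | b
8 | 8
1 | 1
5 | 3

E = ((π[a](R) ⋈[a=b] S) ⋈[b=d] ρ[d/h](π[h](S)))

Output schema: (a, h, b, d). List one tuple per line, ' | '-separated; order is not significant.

Per-node cardinality:
  R → 5
  π[a](R) → 5
  S → 3
  (π[a](R) ⋈[a=b] S) → 1
  S → 3
  π[h](S) → 3
  ρ[d/h](π[h](S)) → 3
  ((π[a](R) ⋈[a=b] S) ⋈[b=d] ρ[d/h](π[h](S))) → 1

== RESULT ==
a | h | b | d
8 | 8 | 8 | 8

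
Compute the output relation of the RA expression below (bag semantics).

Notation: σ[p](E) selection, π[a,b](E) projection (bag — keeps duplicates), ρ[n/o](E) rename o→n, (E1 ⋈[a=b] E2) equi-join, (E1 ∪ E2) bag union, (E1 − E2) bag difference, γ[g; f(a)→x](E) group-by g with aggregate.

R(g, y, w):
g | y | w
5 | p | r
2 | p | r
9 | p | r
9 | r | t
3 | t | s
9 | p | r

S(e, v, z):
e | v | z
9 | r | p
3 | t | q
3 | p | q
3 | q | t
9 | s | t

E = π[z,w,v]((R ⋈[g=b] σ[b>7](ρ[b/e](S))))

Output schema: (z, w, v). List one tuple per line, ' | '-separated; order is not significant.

Per-node cardinality:
  R → 6
  S → 5
  ρ[b/e](S) → 5
  σ[b>7](ρ[b/e](S)) → 2
  (R ⋈[g=b] σ[b>7](ρ[b/e](S))) → 6
  π[z,w,v]((R ⋈[g=b] σ[b>7](ρ[b/e](S)))) → 6

== RESULT ==
z | w | v
p | r | r
p | r | r
p | t | r
t | r | s
t | r | s
t | t | s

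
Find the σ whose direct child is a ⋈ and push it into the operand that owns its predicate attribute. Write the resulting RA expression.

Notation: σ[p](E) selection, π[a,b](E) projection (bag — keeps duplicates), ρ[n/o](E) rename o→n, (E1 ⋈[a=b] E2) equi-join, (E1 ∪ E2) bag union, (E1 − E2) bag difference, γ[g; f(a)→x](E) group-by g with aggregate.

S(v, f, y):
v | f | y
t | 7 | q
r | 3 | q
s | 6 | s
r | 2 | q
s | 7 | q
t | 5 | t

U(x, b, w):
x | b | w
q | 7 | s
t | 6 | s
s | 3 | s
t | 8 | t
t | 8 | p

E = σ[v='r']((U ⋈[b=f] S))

σ filters on v, owned by the right side.
E' = (U ⋈[b=f] σ[v='r'](S))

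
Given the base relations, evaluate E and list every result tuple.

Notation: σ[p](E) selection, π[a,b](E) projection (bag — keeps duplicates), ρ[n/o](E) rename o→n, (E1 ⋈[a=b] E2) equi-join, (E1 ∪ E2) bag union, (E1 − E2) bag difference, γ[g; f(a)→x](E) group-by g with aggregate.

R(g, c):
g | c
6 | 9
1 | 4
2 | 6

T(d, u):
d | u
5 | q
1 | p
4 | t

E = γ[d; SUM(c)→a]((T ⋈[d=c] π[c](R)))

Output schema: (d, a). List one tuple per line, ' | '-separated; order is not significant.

Subexpression sizes:
  T → 3
  R → 3
  π[c](R) → 3
  (T ⋈[d=c] π[c](R)) → 1
  γ[d; SUM(c)→a]((T ⋈[d=c] π[c](R))) → 1

== RESULT ==
d | a
4 | 4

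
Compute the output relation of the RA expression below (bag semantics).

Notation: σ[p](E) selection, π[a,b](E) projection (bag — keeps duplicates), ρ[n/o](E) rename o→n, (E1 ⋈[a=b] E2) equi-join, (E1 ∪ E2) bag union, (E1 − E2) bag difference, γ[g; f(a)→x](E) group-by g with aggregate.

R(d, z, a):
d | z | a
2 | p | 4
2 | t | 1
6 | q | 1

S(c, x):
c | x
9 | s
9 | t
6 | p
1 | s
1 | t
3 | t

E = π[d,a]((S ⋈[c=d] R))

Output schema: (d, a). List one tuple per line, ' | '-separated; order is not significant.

Row counts bottom-up:
  S → 6
  R → 3
  (S ⋈[c=d] R) → 1
  π[d,a]((S ⋈[c=d] R)) → 1

== RESULT ==
d | a
6 | 1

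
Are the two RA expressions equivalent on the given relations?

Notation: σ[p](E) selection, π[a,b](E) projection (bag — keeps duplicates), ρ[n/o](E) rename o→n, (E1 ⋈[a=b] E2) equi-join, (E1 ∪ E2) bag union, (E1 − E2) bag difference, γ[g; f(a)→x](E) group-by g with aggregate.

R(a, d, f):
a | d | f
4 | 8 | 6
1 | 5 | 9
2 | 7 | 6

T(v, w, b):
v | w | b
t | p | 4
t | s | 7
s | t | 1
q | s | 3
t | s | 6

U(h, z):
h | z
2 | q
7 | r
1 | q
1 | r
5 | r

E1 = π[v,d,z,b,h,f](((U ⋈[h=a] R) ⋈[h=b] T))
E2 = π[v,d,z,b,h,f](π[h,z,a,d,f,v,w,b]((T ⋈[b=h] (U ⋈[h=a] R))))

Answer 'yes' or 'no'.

E1 per-node cardinality:
  U → 5
  R → 3
  (U ⋈[h=a] R) → 3
  T → 5
  ((U ⋈[h=a] R) ⋈[h=b] T) → 2
  π[v,d,z,b,h,f](((U ⋈[h=a] R) ⋈[h=b] T)) → 2
E2 per-node cardinality:
  T → 5
  U → 5
  R → 3
  (U ⋈[h=a] R) → 3
  (T ⋈[b=h] (U ⋈[h=a] R)) → 2
  π[h,z,a,d,f,v,w,b]((T ⋈[b=h] (U ⋈[h=a] R))) → 2
  π[v,d,z,b,h,f](π[h,z,a,d,f,v,w,b]((T ⋈[b=h] (U ⋈[h=a] R)))) → 2

E1 and E2 produce the same multiset:
v | d | z | b | h | f
s | 5 | q | 1 | 1 | 9
s | 5 | r | 1 | 1 | 9

yes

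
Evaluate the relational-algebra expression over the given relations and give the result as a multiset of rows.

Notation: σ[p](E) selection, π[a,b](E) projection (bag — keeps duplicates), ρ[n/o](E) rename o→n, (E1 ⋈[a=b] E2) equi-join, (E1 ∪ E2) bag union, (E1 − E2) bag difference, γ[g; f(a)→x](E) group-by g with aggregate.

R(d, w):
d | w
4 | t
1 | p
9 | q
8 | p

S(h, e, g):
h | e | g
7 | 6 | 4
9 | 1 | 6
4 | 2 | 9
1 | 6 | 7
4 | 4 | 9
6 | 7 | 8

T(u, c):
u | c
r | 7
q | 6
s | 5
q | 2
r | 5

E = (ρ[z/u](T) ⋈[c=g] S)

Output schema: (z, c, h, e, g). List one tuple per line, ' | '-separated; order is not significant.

Per-node cardinality:
  T → 5
  ρ[z/u](T) → 5
  S → 6
  (ρ[z/u](T) ⋈[c=g] S) → 2

== RESULT ==
z | c | h | e | g
q | 6 | 9 | 1 | 6
r | 7 | 1 | 6 | 7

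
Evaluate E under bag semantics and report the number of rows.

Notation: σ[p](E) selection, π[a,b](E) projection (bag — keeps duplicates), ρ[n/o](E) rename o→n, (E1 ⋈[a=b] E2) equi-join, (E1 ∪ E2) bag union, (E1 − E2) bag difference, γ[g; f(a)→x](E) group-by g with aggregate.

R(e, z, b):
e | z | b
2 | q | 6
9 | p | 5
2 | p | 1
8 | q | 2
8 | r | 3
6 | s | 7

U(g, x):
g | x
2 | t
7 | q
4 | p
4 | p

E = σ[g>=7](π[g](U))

Subexpression sizes:
  U → 4
  π[g](U) → 4
  σ[g>=7](π[g](U)) → 1

|E| = 1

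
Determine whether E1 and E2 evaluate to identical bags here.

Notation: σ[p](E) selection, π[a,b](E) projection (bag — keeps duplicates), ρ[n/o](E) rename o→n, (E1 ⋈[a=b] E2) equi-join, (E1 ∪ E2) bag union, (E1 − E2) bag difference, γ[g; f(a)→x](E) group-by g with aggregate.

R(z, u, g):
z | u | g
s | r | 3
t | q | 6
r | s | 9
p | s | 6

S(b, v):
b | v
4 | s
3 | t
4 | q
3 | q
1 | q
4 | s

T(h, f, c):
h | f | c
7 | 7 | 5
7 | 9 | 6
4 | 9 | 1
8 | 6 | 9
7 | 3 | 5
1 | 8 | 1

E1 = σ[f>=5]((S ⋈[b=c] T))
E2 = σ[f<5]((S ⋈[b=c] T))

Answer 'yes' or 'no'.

E1 row counts bottom-up:
  S → 6
  T → 6
  (S ⋈[b=c] T) → 2
  σ[f>=5]((S ⋈[b=c] T)) → 2
E2 row counts bottom-up:
  S → 6
  T → 6
  (S ⋈[b=c] T) → 2
  σ[f<5]((S ⋈[b=c] T)) → 0

E1 result:
b | v | h | f | c
1 | q | 1 | 8 | 1
1 | q | 4 | 9 | 1
E2 result:
b | v | h | f | c
(0 rows)
Witness: (1, 'q', 4, 9, 1) appears 1× in E1 but 0× in E2.

no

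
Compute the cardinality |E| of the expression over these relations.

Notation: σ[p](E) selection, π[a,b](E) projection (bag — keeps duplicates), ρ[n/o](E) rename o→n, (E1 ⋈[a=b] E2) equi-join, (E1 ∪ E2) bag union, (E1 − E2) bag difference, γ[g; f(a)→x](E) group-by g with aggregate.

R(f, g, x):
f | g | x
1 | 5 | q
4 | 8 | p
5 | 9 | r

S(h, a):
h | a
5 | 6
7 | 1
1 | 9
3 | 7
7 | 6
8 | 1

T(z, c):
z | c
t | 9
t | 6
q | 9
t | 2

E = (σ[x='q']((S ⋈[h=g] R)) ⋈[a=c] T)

Subexpression sizes:
  S → 6
  R → 3
  (S ⋈[h=g] R) → 2
  σ[x='q']((S ⋈[h=g] R)) → 1
  T → 4
  (σ[x='q']((S ⋈[h=g] R)) ⋈[a=c] T) → 1

|E| = 1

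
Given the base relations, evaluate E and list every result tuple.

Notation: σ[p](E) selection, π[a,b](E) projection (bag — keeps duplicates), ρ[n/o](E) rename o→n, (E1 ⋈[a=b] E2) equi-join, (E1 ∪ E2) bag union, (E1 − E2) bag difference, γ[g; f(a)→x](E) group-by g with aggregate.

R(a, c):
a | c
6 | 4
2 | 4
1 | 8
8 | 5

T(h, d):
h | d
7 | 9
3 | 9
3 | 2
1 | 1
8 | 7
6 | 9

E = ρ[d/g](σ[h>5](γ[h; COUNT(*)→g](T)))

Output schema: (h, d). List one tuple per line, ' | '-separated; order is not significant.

Row counts bottom-up:
  T → 6
  γ[h; COUNT(*)→g](T) → 5
  σ[h>5](γ[h; COUNT(*)→g](T)) → 3
  ρ[d/g](σ[h>5](γ[h; COUNT(*)→g](T))) → 3

== RESULT ==
h | d
6 | 1
7 | 1
8 | 1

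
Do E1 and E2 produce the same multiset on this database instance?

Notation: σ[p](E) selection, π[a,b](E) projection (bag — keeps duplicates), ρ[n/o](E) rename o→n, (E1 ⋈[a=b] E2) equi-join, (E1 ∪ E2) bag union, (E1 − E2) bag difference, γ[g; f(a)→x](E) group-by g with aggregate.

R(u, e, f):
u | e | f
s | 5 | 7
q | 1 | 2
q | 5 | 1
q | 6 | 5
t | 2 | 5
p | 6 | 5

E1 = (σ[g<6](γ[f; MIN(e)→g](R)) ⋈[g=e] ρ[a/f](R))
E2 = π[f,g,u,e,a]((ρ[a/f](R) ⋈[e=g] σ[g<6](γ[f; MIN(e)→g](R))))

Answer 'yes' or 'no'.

E1 row counts bottom-up:
  R → 6
  γ[f; MIN(e)→g](R) → 4
  σ[g<6](γ[f; MIN(e)→g](R)) → 4
  R → 6
  ρ[a/f](R) → 6
  (σ[g<6](γ[f; MIN(e)→g](R)) ⋈[g=e] ρ[a/f](R)) → 6
E2 row counts bottom-up:
  R → 6
  ρ[a/f](R) → 6
  R → 6
  γ[f; MIN(e)→g](R) → 4
  σ[g<6](γ[f; MIN(e)→g](R)) → 4
  (ρ[a/f](R) ⋈[e=g] σ[g<6](γ[f; MIN(e)→g](R))) → 6
  π[f,g,u,e,a]((ρ[a/f](R) ⋈[e=g] σ[g<6](γ[f; MIN(e)→g](R)))) → 6

E1 and E2 produce the same multiset:
f | g | u | e | a
1 | 5 | q | 5 | 1
1 | 5 | s | 5 | 7
2 | 1 | q | 1 | 2
5 | 2 | t | 2 | 5
7 | 5 | q | 5 | 1
7 | 5 | s | 5 | 7

yes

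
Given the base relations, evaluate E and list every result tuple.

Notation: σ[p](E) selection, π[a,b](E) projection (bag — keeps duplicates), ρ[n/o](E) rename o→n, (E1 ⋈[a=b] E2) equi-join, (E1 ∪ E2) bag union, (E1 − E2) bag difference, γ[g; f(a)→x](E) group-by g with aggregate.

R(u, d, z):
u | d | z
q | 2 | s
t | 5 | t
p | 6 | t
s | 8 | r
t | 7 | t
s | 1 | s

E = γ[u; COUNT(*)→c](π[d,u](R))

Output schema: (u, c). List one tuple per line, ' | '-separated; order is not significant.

Per-node cardinality:
  R → 6
  π[d,u](R) → 6
  γ[u; COUNT(*)→c](π[d,u](R)) → 4

== RESULT ==
u | c
p | 1
q | 1
s | 2
t | 2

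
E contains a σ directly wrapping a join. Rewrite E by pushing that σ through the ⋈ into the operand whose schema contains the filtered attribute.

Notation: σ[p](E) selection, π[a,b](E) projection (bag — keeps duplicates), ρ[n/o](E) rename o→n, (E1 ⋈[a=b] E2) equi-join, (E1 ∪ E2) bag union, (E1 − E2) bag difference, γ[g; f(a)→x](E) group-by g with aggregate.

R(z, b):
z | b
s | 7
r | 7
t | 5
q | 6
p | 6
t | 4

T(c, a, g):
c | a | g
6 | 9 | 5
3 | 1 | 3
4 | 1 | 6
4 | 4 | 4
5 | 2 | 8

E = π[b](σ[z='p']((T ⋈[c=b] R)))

σ filters on z, owned by the right side.
E' = π[b]((T ⋈[c=b] σ[z='p'](R)))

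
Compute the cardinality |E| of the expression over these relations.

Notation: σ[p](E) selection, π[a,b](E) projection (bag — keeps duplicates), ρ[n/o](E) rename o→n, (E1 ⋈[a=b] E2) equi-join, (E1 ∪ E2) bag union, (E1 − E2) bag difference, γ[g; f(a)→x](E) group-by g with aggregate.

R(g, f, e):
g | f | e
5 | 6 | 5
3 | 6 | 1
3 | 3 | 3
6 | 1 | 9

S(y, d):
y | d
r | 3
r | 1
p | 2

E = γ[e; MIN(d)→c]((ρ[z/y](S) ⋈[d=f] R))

Subexpression sizes:
  S → 3
  ρ[z/y](S) → 3
  R → 4
  (ρ[z/y](S) ⋈[d=f] R) → 2
  γ[e; MIN(d)→c]((ρ[z/y](S) ⋈[d=f] R)) → 2

|E| = 2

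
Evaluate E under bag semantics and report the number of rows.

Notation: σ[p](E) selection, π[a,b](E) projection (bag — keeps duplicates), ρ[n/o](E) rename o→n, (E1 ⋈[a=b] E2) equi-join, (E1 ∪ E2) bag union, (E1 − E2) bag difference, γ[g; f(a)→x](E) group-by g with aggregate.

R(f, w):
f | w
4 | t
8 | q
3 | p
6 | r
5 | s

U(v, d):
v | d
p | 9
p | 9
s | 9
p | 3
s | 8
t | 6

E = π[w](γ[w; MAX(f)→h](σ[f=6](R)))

Stepwise |·|:
  R → 5
  σ[f=6](R) → 1
  γ[w; MAX(f)→h](σ[f=6](R)) → 1
  π[w](γ[w; MAX(f)→h](σ[f=6](R))) → 1

|E| = 1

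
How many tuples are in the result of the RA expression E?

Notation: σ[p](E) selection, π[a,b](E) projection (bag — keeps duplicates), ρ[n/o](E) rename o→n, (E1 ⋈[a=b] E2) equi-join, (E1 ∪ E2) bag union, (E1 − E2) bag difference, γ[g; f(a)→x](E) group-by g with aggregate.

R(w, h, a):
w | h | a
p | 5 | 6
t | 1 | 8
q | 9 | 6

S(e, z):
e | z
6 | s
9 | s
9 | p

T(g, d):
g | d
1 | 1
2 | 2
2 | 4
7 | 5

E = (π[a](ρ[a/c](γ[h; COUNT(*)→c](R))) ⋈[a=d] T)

Stepwise |·|:
  R → 3
  γ[h; COUNT(*)→c](R) → 3
  ρ[a/c](γ[h; COUNT(*)→c](R)) → 3
  π[a](ρ[a/c](γ[h; COUNT(*)→c](R))) → 3
  T → 4
  (π[a](ρ[a/c](γ[h; COUNT(*)→c](R))) ⋈[a=d] T) → 3

|E| = 3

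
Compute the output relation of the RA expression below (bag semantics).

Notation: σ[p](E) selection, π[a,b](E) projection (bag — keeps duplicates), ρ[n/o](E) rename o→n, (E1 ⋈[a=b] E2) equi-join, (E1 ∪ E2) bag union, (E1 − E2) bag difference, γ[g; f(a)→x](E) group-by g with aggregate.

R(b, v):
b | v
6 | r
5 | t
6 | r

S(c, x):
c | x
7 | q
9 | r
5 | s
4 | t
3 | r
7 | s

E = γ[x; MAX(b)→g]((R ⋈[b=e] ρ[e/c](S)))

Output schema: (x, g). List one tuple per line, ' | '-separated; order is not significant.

Stepwise |·|:
  R → 3
  S → 6
  ρ[e/c](S) → 6
  (R ⋈[b=e] ρ[e/c](S)) → 1
  γ[x; MAX(b)→g]((R ⋈[b=e] ρ[e/c](S))) → 1

== RESULT ==
x | g
s | 5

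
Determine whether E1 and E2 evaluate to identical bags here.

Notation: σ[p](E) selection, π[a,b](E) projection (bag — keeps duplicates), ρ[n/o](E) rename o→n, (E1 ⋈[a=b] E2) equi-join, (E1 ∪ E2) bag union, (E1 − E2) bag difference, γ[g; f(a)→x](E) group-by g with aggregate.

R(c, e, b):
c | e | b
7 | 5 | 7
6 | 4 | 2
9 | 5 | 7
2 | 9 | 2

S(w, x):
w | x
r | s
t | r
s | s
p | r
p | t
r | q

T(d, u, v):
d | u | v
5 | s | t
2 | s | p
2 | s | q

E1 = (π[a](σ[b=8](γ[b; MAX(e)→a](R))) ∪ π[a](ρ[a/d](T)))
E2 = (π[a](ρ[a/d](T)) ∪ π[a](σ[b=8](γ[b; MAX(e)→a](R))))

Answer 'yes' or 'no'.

E1 stepwise |·|:
  R → 4
  γ[b; MAX(e)→a](R) → 2
  σ[b=8](γ[b; MAX(e)→a](R)) → 0
  π[a](σ[b=8](γ[b; MAX(e)→a](R))) → 0
  T → 3
  ρ[a/d](T) → 3
  π[a](ρ[a/d](T)) → 3
  (π[a](σ[b=8](γ[b; MAX(e)→a](R))) ∪ π[a](ρ[a/d](T))) → 3
E2 stepwise |·|:
  T → 3
  ρ[a/d](T) → 3
  π[a](ρ[a/d](T)) → 3
  R → 4
  γ[b; MAX(e)→a](R) → 2
  σ[b=8](γ[b; MAX(e)→a](R)) → 0
  π[a](σ[b=8](γ[b; MAX(e)→a](R))) → 0
  (π[a](ρ[a/d](T)) ∪ π[a](σ[b=8](γ[b; MAX(e)→a](R)))) → 3

E1 and E2 produce the same multiset:
a
2
2
5

yes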